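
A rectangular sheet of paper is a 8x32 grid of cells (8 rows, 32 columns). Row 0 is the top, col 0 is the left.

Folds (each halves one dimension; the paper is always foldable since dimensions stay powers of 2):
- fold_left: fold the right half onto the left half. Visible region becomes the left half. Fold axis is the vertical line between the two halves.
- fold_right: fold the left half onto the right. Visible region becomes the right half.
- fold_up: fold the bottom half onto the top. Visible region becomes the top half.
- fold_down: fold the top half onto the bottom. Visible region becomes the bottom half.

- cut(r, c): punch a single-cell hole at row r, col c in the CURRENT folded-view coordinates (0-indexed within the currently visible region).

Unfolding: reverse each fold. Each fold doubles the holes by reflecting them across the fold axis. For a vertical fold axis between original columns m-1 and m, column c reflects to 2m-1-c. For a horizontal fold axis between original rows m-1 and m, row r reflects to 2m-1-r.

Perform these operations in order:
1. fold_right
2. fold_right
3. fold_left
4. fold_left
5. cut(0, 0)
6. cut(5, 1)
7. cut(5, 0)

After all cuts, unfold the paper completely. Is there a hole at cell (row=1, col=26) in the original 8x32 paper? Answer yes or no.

Answer: no

Derivation:
Op 1 fold_right: fold axis v@16; visible region now rows[0,8) x cols[16,32) = 8x16
Op 2 fold_right: fold axis v@24; visible region now rows[0,8) x cols[24,32) = 8x8
Op 3 fold_left: fold axis v@28; visible region now rows[0,8) x cols[24,28) = 8x4
Op 4 fold_left: fold axis v@26; visible region now rows[0,8) x cols[24,26) = 8x2
Op 5 cut(0, 0): punch at orig (0,24); cuts so far [(0, 24)]; region rows[0,8) x cols[24,26) = 8x2
Op 6 cut(5, 1): punch at orig (5,25); cuts so far [(0, 24), (5, 25)]; region rows[0,8) x cols[24,26) = 8x2
Op 7 cut(5, 0): punch at orig (5,24); cuts so far [(0, 24), (5, 24), (5, 25)]; region rows[0,8) x cols[24,26) = 8x2
Unfold 1 (reflect across v@26): 6 holes -> [(0, 24), (0, 27), (5, 24), (5, 25), (5, 26), (5, 27)]
Unfold 2 (reflect across v@28): 12 holes -> [(0, 24), (0, 27), (0, 28), (0, 31), (5, 24), (5, 25), (5, 26), (5, 27), (5, 28), (5, 29), (5, 30), (5, 31)]
Unfold 3 (reflect across v@24): 24 holes -> [(0, 16), (0, 19), (0, 20), (0, 23), (0, 24), (0, 27), (0, 28), (0, 31), (5, 16), (5, 17), (5, 18), (5, 19), (5, 20), (5, 21), (5, 22), (5, 23), (5, 24), (5, 25), (5, 26), (5, 27), (5, 28), (5, 29), (5, 30), (5, 31)]
Unfold 4 (reflect across v@16): 48 holes -> [(0, 0), (0, 3), (0, 4), (0, 7), (0, 8), (0, 11), (0, 12), (0, 15), (0, 16), (0, 19), (0, 20), (0, 23), (0, 24), (0, 27), (0, 28), (0, 31), (5, 0), (5, 1), (5, 2), (5, 3), (5, 4), (5, 5), (5, 6), (5, 7), (5, 8), (5, 9), (5, 10), (5, 11), (5, 12), (5, 13), (5, 14), (5, 15), (5, 16), (5, 17), (5, 18), (5, 19), (5, 20), (5, 21), (5, 22), (5, 23), (5, 24), (5, 25), (5, 26), (5, 27), (5, 28), (5, 29), (5, 30), (5, 31)]
Holes: [(0, 0), (0, 3), (0, 4), (0, 7), (0, 8), (0, 11), (0, 12), (0, 15), (0, 16), (0, 19), (0, 20), (0, 23), (0, 24), (0, 27), (0, 28), (0, 31), (5, 0), (5, 1), (5, 2), (5, 3), (5, 4), (5, 5), (5, 6), (5, 7), (5, 8), (5, 9), (5, 10), (5, 11), (5, 12), (5, 13), (5, 14), (5, 15), (5, 16), (5, 17), (5, 18), (5, 19), (5, 20), (5, 21), (5, 22), (5, 23), (5, 24), (5, 25), (5, 26), (5, 27), (5, 28), (5, 29), (5, 30), (5, 31)]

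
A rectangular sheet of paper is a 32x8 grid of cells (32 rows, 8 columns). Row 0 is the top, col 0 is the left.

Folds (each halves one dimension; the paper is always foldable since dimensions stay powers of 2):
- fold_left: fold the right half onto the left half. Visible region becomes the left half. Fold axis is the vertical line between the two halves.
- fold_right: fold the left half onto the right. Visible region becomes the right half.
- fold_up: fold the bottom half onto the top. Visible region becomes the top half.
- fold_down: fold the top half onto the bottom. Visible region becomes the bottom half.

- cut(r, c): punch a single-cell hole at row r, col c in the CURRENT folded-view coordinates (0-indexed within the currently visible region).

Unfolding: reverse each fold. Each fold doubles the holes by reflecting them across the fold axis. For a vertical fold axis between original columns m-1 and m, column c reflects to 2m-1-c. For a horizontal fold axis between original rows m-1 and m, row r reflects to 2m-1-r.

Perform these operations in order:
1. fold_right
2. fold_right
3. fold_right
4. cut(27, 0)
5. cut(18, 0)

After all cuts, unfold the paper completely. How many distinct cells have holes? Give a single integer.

Answer: 16

Derivation:
Op 1 fold_right: fold axis v@4; visible region now rows[0,32) x cols[4,8) = 32x4
Op 2 fold_right: fold axis v@6; visible region now rows[0,32) x cols[6,8) = 32x2
Op 3 fold_right: fold axis v@7; visible region now rows[0,32) x cols[7,8) = 32x1
Op 4 cut(27, 0): punch at orig (27,7); cuts so far [(27, 7)]; region rows[0,32) x cols[7,8) = 32x1
Op 5 cut(18, 0): punch at orig (18,7); cuts so far [(18, 7), (27, 7)]; region rows[0,32) x cols[7,8) = 32x1
Unfold 1 (reflect across v@7): 4 holes -> [(18, 6), (18, 7), (27, 6), (27, 7)]
Unfold 2 (reflect across v@6): 8 holes -> [(18, 4), (18, 5), (18, 6), (18, 7), (27, 4), (27, 5), (27, 6), (27, 7)]
Unfold 3 (reflect across v@4): 16 holes -> [(18, 0), (18, 1), (18, 2), (18, 3), (18, 4), (18, 5), (18, 6), (18, 7), (27, 0), (27, 1), (27, 2), (27, 3), (27, 4), (27, 5), (27, 6), (27, 7)]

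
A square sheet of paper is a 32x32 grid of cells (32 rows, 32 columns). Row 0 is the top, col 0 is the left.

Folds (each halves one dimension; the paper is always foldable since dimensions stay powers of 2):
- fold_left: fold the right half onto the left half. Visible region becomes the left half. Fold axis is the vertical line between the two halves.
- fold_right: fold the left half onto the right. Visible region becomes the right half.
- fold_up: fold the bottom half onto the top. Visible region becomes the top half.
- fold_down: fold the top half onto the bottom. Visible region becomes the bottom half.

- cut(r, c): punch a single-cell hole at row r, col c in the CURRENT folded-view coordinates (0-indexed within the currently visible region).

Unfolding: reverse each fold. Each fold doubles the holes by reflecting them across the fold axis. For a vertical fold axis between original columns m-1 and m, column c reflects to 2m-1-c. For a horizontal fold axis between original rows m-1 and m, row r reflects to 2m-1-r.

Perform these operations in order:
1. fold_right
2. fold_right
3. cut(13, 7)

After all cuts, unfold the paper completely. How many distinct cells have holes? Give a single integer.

Answer: 4

Derivation:
Op 1 fold_right: fold axis v@16; visible region now rows[0,32) x cols[16,32) = 32x16
Op 2 fold_right: fold axis v@24; visible region now rows[0,32) x cols[24,32) = 32x8
Op 3 cut(13, 7): punch at orig (13,31); cuts so far [(13, 31)]; region rows[0,32) x cols[24,32) = 32x8
Unfold 1 (reflect across v@24): 2 holes -> [(13, 16), (13, 31)]
Unfold 2 (reflect across v@16): 4 holes -> [(13, 0), (13, 15), (13, 16), (13, 31)]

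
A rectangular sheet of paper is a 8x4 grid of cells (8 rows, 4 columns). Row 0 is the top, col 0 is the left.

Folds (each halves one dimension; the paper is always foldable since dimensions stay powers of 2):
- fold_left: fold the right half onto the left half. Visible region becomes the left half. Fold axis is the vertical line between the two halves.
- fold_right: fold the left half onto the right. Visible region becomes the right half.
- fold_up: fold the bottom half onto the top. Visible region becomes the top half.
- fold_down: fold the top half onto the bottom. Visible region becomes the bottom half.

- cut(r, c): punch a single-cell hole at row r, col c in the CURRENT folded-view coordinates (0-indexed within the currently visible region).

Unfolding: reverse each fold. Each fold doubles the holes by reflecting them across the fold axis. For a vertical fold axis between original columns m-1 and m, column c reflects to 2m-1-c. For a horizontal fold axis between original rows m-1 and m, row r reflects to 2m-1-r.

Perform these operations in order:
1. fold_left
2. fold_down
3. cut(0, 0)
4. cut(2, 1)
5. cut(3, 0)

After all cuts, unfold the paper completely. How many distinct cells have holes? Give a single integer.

Answer: 12

Derivation:
Op 1 fold_left: fold axis v@2; visible region now rows[0,8) x cols[0,2) = 8x2
Op 2 fold_down: fold axis h@4; visible region now rows[4,8) x cols[0,2) = 4x2
Op 3 cut(0, 0): punch at orig (4,0); cuts so far [(4, 0)]; region rows[4,8) x cols[0,2) = 4x2
Op 4 cut(2, 1): punch at orig (6,1); cuts so far [(4, 0), (6, 1)]; region rows[4,8) x cols[0,2) = 4x2
Op 5 cut(3, 0): punch at orig (7,0); cuts so far [(4, 0), (6, 1), (7, 0)]; region rows[4,8) x cols[0,2) = 4x2
Unfold 1 (reflect across h@4): 6 holes -> [(0, 0), (1, 1), (3, 0), (4, 0), (6, 1), (7, 0)]
Unfold 2 (reflect across v@2): 12 holes -> [(0, 0), (0, 3), (1, 1), (1, 2), (3, 0), (3, 3), (4, 0), (4, 3), (6, 1), (6, 2), (7, 0), (7, 3)]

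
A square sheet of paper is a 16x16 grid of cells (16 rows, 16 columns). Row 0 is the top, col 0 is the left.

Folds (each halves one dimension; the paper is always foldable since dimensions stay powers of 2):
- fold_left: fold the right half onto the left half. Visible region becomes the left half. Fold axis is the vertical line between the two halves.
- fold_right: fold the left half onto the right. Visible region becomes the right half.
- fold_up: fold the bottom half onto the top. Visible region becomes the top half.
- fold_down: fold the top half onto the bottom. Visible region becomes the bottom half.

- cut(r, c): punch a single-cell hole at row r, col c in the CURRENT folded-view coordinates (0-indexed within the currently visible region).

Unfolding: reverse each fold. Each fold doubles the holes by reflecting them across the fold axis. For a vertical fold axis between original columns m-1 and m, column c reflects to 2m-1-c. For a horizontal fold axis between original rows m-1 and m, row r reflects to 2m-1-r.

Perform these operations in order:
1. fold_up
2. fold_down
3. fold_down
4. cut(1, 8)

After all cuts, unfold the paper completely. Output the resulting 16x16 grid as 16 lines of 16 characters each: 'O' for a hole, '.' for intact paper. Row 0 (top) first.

Answer: ........O.......
................
................
........O.......
........O.......
................
................
........O.......
........O.......
................
................
........O.......
........O.......
................
................
........O.......

Derivation:
Op 1 fold_up: fold axis h@8; visible region now rows[0,8) x cols[0,16) = 8x16
Op 2 fold_down: fold axis h@4; visible region now rows[4,8) x cols[0,16) = 4x16
Op 3 fold_down: fold axis h@6; visible region now rows[6,8) x cols[0,16) = 2x16
Op 4 cut(1, 8): punch at orig (7,8); cuts so far [(7, 8)]; region rows[6,8) x cols[0,16) = 2x16
Unfold 1 (reflect across h@6): 2 holes -> [(4, 8), (7, 8)]
Unfold 2 (reflect across h@4): 4 holes -> [(0, 8), (3, 8), (4, 8), (7, 8)]
Unfold 3 (reflect across h@8): 8 holes -> [(0, 8), (3, 8), (4, 8), (7, 8), (8, 8), (11, 8), (12, 8), (15, 8)]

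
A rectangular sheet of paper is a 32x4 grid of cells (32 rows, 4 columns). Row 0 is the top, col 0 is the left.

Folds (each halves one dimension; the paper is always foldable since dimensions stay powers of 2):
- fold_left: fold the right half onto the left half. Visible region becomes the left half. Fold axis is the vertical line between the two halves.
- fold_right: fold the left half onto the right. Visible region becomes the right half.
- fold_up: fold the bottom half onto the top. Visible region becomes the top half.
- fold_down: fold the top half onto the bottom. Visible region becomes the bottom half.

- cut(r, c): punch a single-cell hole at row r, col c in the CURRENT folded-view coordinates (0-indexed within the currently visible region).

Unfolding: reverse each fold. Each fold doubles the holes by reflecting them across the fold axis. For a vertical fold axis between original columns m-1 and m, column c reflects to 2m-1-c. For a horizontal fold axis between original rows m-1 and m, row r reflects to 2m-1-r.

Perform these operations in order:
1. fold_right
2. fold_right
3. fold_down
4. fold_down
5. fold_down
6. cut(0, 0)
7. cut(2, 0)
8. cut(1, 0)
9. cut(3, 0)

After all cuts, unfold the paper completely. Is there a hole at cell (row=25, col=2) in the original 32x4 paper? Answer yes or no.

Answer: yes

Derivation:
Op 1 fold_right: fold axis v@2; visible region now rows[0,32) x cols[2,4) = 32x2
Op 2 fold_right: fold axis v@3; visible region now rows[0,32) x cols[3,4) = 32x1
Op 3 fold_down: fold axis h@16; visible region now rows[16,32) x cols[3,4) = 16x1
Op 4 fold_down: fold axis h@24; visible region now rows[24,32) x cols[3,4) = 8x1
Op 5 fold_down: fold axis h@28; visible region now rows[28,32) x cols[3,4) = 4x1
Op 6 cut(0, 0): punch at orig (28,3); cuts so far [(28, 3)]; region rows[28,32) x cols[3,4) = 4x1
Op 7 cut(2, 0): punch at orig (30,3); cuts so far [(28, 3), (30, 3)]; region rows[28,32) x cols[3,4) = 4x1
Op 8 cut(1, 0): punch at orig (29,3); cuts so far [(28, 3), (29, 3), (30, 3)]; region rows[28,32) x cols[3,4) = 4x1
Op 9 cut(3, 0): punch at orig (31,3); cuts so far [(28, 3), (29, 3), (30, 3), (31, 3)]; region rows[28,32) x cols[3,4) = 4x1
Unfold 1 (reflect across h@28): 8 holes -> [(24, 3), (25, 3), (26, 3), (27, 3), (28, 3), (29, 3), (30, 3), (31, 3)]
Unfold 2 (reflect across h@24): 16 holes -> [(16, 3), (17, 3), (18, 3), (19, 3), (20, 3), (21, 3), (22, 3), (23, 3), (24, 3), (25, 3), (26, 3), (27, 3), (28, 3), (29, 3), (30, 3), (31, 3)]
Unfold 3 (reflect across h@16): 32 holes -> [(0, 3), (1, 3), (2, 3), (3, 3), (4, 3), (5, 3), (6, 3), (7, 3), (8, 3), (9, 3), (10, 3), (11, 3), (12, 3), (13, 3), (14, 3), (15, 3), (16, 3), (17, 3), (18, 3), (19, 3), (20, 3), (21, 3), (22, 3), (23, 3), (24, 3), (25, 3), (26, 3), (27, 3), (28, 3), (29, 3), (30, 3), (31, 3)]
Unfold 4 (reflect across v@3): 64 holes -> [(0, 2), (0, 3), (1, 2), (1, 3), (2, 2), (2, 3), (3, 2), (3, 3), (4, 2), (4, 3), (5, 2), (5, 3), (6, 2), (6, 3), (7, 2), (7, 3), (8, 2), (8, 3), (9, 2), (9, 3), (10, 2), (10, 3), (11, 2), (11, 3), (12, 2), (12, 3), (13, 2), (13, 3), (14, 2), (14, 3), (15, 2), (15, 3), (16, 2), (16, 3), (17, 2), (17, 3), (18, 2), (18, 3), (19, 2), (19, 3), (20, 2), (20, 3), (21, 2), (21, 3), (22, 2), (22, 3), (23, 2), (23, 3), (24, 2), (24, 3), (25, 2), (25, 3), (26, 2), (26, 3), (27, 2), (27, 3), (28, 2), (28, 3), (29, 2), (29, 3), (30, 2), (30, 3), (31, 2), (31, 3)]
Unfold 5 (reflect across v@2): 128 holes -> [(0, 0), (0, 1), (0, 2), (0, 3), (1, 0), (1, 1), (1, 2), (1, 3), (2, 0), (2, 1), (2, 2), (2, 3), (3, 0), (3, 1), (3, 2), (3, 3), (4, 0), (4, 1), (4, 2), (4, 3), (5, 0), (5, 1), (5, 2), (5, 3), (6, 0), (6, 1), (6, 2), (6, 3), (7, 0), (7, 1), (7, 2), (7, 3), (8, 0), (8, 1), (8, 2), (8, 3), (9, 0), (9, 1), (9, 2), (9, 3), (10, 0), (10, 1), (10, 2), (10, 3), (11, 0), (11, 1), (11, 2), (11, 3), (12, 0), (12, 1), (12, 2), (12, 3), (13, 0), (13, 1), (13, 2), (13, 3), (14, 0), (14, 1), (14, 2), (14, 3), (15, 0), (15, 1), (15, 2), (15, 3), (16, 0), (16, 1), (16, 2), (16, 3), (17, 0), (17, 1), (17, 2), (17, 3), (18, 0), (18, 1), (18, 2), (18, 3), (19, 0), (19, 1), (19, 2), (19, 3), (20, 0), (20, 1), (20, 2), (20, 3), (21, 0), (21, 1), (21, 2), (21, 3), (22, 0), (22, 1), (22, 2), (22, 3), (23, 0), (23, 1), (23, 2), (23, 3), (24, 0), (24, 1), (24, 2), (24, 3), (25, 0), (25, 1), (25, 2), (25, 3), (26, 0), (26, 1), (26, 2), (26, 3), (27, 0), (27, 1), (27, 2), (27, 3), (28, 0), (28, 1), (28, 2), (28, 3), (29, 0), (29, 1), (29, 2), (29, 3), (30, 0), (30, 1), (30, 2), (30, 3), (31, 0), (31, 1), (31, 2), (31, 3)]
Holes: [(0, 0), (0, 1), (0, 2), (0, 3), (1, 0), (1, 1), (1, 2), (1, 3), (2, 0), (2, 1), (2, 2), (2, 3), (3, 0), (3, 1), (3, 2), (3, 3), (4, 0), (4, 1), (4, 2), (4, 3), (5, 0), (5, 1), (5, 2), (5, 3), (6, 0), (6, 1), (6, 2), (6, 3), (7, 0), (7, 1), (7, 2), (7, 3), (8, 0), (8, 1), (8, 2), (8, 3), (9, 0), (9, 1), (9, 2), (9, 3), (10, 0), (10, 1), (10, 2), (10, 3), (11, 0), (11, 1), (11, 2), (11, 3), (12, 0), (12, 1), (12, 2), (12, 3), (13, 0), (13, 1), (13, 2), (13, 3), (14, 0), (14, 1), (14, 2), (14, 3), (15, 0), (15, 1), (15, 2), (15, 3), (16, 0), (16, 1), (16, 2), (16, 3), (17, 0), (17, 1), (17, 2), (17, 3), (18, 0), (18, 1), (18, 2), (18, 3), (19, 0), (19, 1), (19, 2), (19, 3), (20, 0), (20, 1), (20, 2), (20, 3), (21, 0), (21, 1), (21, 2), (21, 3), (22, 0), (22, 1), (22, 2), (22, 3), (23, 0), (23, 1), (23, 2), (23, 3), (24, 0), (24, 1), (24, 2), (24, 3), (25, 0), (25, 1), (25, 2), (25, 3), (26, 0), (26, 1), (26, 2), (26, 3), (27, 0), (27, 1), (27, 2), (27, 3), (28, 0), (28, 1), (28, 2), (28, 3), (29, 0), (29, 1), (29, 2), (29, 3), (30, 0), (30, 1), (30, 2), (30, 3), (31, 0), (31, 1), (31, 2), (31, 3)]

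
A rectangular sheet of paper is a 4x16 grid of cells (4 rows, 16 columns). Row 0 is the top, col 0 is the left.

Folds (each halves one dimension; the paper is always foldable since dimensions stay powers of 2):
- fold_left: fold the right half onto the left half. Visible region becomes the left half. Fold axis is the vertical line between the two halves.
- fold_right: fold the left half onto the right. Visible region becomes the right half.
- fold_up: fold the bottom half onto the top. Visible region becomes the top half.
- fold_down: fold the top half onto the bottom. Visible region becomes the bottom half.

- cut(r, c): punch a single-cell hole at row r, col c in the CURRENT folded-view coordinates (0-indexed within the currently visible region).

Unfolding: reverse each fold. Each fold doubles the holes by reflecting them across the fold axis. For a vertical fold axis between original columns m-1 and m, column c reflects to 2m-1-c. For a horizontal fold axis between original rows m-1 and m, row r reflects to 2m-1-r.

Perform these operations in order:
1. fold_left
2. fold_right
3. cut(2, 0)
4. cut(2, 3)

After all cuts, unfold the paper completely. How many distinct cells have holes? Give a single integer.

Op 1 fold_left: fold axis v@8; visible region now rows[0,4) x cols[0,8) = 4x8
Op 2 fold_right: fold axis v@4; visible region now rows[0,4) x cols[4,8) = 4x4
Op 3 cut(2, 0): punch at orig (2,4); cuts so far [(2, 4)]; region rows[0,4) x cols[4,8) = 4x4
Op 4 cut(2, 3): punch at orig (2,7); cuts so far [(2, 4), (2, 7)]; region rows[0,4) x cols[4,8) = 4x4
Unfold 1 (reflect across v@4): 4 holes -> [(2, 0), (2, 3), (2, 4), (2, 7)]
Unfold 2 (reflect across v@8): 8 holes -> [(2, 0), (2, 3), (2, 4), (2, 7), (2, 8), (2, 11), (2, 12), (2, 15)]

Answer: 8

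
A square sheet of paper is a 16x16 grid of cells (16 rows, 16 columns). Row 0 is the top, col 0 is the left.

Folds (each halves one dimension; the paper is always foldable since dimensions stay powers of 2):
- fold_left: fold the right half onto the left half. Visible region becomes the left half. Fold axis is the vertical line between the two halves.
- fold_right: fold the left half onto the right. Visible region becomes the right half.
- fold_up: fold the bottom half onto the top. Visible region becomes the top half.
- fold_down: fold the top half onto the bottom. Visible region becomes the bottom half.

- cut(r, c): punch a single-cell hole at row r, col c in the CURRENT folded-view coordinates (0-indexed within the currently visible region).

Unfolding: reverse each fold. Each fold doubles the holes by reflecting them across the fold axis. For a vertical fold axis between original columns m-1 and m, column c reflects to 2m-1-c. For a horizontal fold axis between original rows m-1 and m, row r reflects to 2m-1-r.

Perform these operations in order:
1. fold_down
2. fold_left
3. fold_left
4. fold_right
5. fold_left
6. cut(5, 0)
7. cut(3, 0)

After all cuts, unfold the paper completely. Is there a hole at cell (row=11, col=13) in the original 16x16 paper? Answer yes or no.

Answer: yes

Derivation:
Op 1 fold_down: fold axis h@8; visible region now rows[8,16) x cols[0,16) = 8x16
Op 2 fold_left: fold axis v@8; visible region now rows[8,16) x cols[0,8) = 8x8
Op 3 fold_left: fold axis v@4; visible region now rows[8,16) x cols[0,4) = 8x4
Op 4 fold_right: fold axis v@2; visible region now rows[8,16) x cols[2,4) = 8x2
Op 5 fold_left: fold axis v@3; visible region now rows[8,16) x cols[2,3) = 8x1
Op 6 cut(5, 0): punch at orig (13,2); cuts so far [(13, 2)]; region rows[8,16) x cols[2,3) = 8x1
Op 7 cut(3, 0): punch at orig (11,2); cuts so far [(11, 2), (13, 2)]; region rows[8,16) x cols[2,3) = 8x1
Unfold 1 (reflect across v@3): 4 holes -> [(11, 2), (11, 3), (13, 2), (13, 3)]
Unfold 2 (reflect across v@2): 8 holes -> [(11, 0), (11, 1), (11, 2), (11, 3), (13, 0), (13, 1), (13, 2), (13, 3)]
Unfold 3 (reflect across v@4): 16 holes -> [(11, 0), (11, 1), (11, 2), (11, 3), (11, 4), (11, 5), (11, 6), (11, 7), (13, 0), (13, 1), (13, 2), (13, 3), (13, 4), (13, 5), (13, 6), (13, 7)]
Unfold 4 (reflect across v@8): 32 holes -> [(11, 0), (11, 1), (11, 2), (11, 3), (11, 4), (11, 5), (11, 6), (11, 7), (11, 8), (11, 9), (11, 10), (11, 11), (11, 12), (11, 13), (11, 14), (11, 15), (13, 0), (13, 1), (13, 2), (13, 3), (13, 4), (13, 5), (13, 6), (13, 7), (13, 8), (13, 9), (13, 10), (13, 11), (13, 12), (13, 13), (13, 14), (13, 15)]
Unfold 5 (reflect across h@8): 64 holes -> [(2, 0), (2, 1), (2, 2), (2, 3), (2, 4), (2, 5), (2, 6), (2, 7), (2, 8), (2, 9), (2, 10), (2, 11), (2, 12), (2, 13), (2, 14), (2, 15), (4, 0), (4, 1), (4, 2), (4, 3), (4, 4), (4, 5), (4, 6), (4, 7), (4, 8), (4, 9), (4, 10), (4, 11), (4, 12), (4, 13), (4, 14), (4, 15), (11, 0), (11, 1), (11, 2), (11, 3), (11, 4), (11, 5), (11, 6), (11, 7), (11, 8), (11, 9), (11, 10), (11, 11), (11, 12), (11, 13), (11, 14), (11, 15), (13, 0), (13, 1), (13, 2), (13, 3), (13, 4), (13, 5), (13, 6), (13, 7), (13, 8), (13, 9), (13, 10), (13, 11), (13, 12), (13, 13), (13, 14), (13, 15)]
Holes: [(2, 0), (2, 1), (2, 2), (2, 3), (2, 4), (2, 5), (2, 6), (2, 7), (2, 8), (2, 9), (2, 10), (2, 11), (2, 12), (2, 13), (2, 14), (2, 15), (4, 0), (4, 1), (4, 2), (4, 3), (4, 4), (4, 5), (4, 6), (4, 7), (4, 8), (4, 9), (4, 10), (4, 11), (4, 12), (4, 13), (4, 14), (4, 15), (11, 0), (11, 1), (11, 2), (11, 3), (11, 4), (11, 5), (11, 6), (11, 7), (11, 8), (11, 9), (11, 10), (11, 11), (11, 12), (11, 13), (11, 14), (11, 15), (13, 0), (13, 1), (13, 2), (13, 3), (13, 4), (13, 5), (13, 6), (13, 7), (13, 8), (13, 9), (13, 10), (13, 11), (13, 12), (13, 13), (13, 14), (13, 15)]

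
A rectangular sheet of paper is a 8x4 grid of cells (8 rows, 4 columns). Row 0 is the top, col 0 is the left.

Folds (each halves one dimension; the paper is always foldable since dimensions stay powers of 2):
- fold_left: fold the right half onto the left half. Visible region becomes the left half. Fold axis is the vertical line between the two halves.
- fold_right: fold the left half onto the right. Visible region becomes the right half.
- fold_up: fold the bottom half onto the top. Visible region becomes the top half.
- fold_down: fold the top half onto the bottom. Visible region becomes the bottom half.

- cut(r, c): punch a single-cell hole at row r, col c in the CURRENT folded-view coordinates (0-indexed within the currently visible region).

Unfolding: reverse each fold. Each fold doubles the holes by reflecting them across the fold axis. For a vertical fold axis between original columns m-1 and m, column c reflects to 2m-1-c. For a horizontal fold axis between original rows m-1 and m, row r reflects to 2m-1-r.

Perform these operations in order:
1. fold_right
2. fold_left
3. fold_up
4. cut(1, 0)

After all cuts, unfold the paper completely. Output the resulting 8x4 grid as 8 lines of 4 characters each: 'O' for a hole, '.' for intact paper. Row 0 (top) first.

Answer: ....
OOOO
....
....
....
....
OOOO
....

Derivation:
Op 1 fold_right: fold axis v@2; visible region now rows[0,8) x cols[2,4) = 8x2
Op 2 fold_left: fold axis v@3; visible region now rows[0,8) x cols[2,3) = 8x1
Op 3 fold_up: fold axis h@4; visible region now rows[0,4) x cols[2,3) = 4x1
Op 4 cut(1, 0): punch at orig (1,2); cuts so far [(1, 2)]; region rows[0,4) x cols[2,3) = 4x1
Unfold 1 (reflect across h@4): 2 holes -> [(1, 2), (6, 2)]
Unfold 2 (reflect across v@3): 4 holes -> [(1, 2), (1, 3), (6, 2), (6, 3)]
Unfold 3 (reflect across v@2): 8 holes -> [(1, 0), (1, 1), (1, 2), (1, 3), (6, 0), (6, 1), (6, 2), (6, 3)]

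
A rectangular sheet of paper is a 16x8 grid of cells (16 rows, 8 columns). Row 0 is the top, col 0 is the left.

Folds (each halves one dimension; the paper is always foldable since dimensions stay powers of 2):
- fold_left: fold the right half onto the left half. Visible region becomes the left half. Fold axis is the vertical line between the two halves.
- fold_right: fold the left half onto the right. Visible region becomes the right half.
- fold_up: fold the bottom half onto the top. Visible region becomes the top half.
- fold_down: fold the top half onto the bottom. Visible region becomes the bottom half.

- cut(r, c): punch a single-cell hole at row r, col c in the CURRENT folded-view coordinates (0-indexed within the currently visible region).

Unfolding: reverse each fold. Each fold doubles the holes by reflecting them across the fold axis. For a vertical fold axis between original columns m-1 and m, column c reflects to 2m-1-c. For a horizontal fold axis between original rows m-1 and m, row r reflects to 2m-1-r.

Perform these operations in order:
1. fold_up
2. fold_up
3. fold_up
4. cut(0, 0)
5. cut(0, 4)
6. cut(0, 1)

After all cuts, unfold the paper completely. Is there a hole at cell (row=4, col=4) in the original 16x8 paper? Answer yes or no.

Op 1 fold_up: fold axis h@8; visible region now rows[0,8) x cols[0,8) = 8x8
Op 2 fold_up: fold axis h@4; visible region now rows[0,4) x cols[0,8) = 4x8
Op 3 fold_up: fold axis h@2; visible region now rows[0,2) x cols[0,8) = 2x8
Op 4 cut(0, 0): punch at orig (0,0); cuts so far [(0, 0)]; region rows[0,2) x cols[0,8) = 2x8
Op 5 cut(0, 4): punch at orig (0,4); cuts so far [(0, 0), (0, 4)]; region rows[0,2) x cols[0,8) = 2x8
Op 6 cut(0, 1): punch at orig (0,1); cuts so far [(0, 0), (0, 1), (0, 4)]; region rows[0,2) x cols[0,8) = 2x8
Unfold 1 (reflect across h@2): 6 holes -> [(0, 0), (0, 1), (0, 4), (3, 0), (3, 1), (3, 4)]
Unfold 2 (reflect across h@4): 12 holes -> [(0, 0), (0, 1), (0, 4), (3, 0), (3, 1), (3, 4), (4, 0), (4, 1), (4, 4), (7, 0), (7, 1), (7, 4)]
Unfold 3 (reflect across h@8): 24 holes -> [(0, 0), (0, 1), (0, 4), (3, 0), (3, 1), (3, 4), (4, 0), (4, 1), (4, 4), (7, 0), (7, 1), (7, 4), (8, 0), (8, 1), (8, 4), (11, 0), (11, 1), (11, 4), (12, 0), (12, 1), (12, 4), (15, 0), (15, 1), (15, 4)]
Holes: [(0, 0), (0, 1), (0, 4), (3, 0), (3, 1), (3, 4), (4, 0), (4, 1), (4, 4), (7, 0), (7, 1), (7, 4), (8, 0), (8, 1), (8, 4), (11, 0), (11, 1), (11, 4), (12, 0), (12, 1), (12, 4), (15, 0), (15, 1), (15, 4)]

Answer: yes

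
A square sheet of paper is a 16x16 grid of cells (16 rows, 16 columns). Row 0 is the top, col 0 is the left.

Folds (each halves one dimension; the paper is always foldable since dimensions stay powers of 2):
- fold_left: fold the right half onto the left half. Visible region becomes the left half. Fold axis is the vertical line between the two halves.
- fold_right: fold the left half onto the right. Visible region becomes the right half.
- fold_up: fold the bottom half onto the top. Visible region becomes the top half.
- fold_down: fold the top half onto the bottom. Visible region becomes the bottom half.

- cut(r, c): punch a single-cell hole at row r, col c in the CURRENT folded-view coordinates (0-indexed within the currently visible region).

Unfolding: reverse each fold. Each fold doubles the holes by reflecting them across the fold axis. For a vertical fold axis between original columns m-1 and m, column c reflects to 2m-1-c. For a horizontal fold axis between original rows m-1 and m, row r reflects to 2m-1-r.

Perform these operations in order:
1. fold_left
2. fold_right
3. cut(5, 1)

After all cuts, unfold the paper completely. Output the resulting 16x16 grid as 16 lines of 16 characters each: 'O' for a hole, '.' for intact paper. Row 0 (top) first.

Answer: ................
................
................
................
................
..O..O....O..O..
................
................
................
................
................
................
................
................
................
................

Derivation:
Op 1 fold_left: fold axis v@8; visible region now rows[0,16) x cols[0,8) = 16x8
Op 2 fold_right: fold axis v@4; visible region now rows[0,16) x cols[4,8) = 16x4
Op 3 cut(5, 1): punch at orig (5,5); cuts so far [(5, 5)]; region rows[0,16) x cols[4,8) = 16x4
Unfold 1 (reflect across v@4): 2 holes -> [(5, 2), (5, 5)]
Unfold 2 (reflect across v@8): 4 holes -> [(5, 2), (5, 5), (5, 10), (5, 13)]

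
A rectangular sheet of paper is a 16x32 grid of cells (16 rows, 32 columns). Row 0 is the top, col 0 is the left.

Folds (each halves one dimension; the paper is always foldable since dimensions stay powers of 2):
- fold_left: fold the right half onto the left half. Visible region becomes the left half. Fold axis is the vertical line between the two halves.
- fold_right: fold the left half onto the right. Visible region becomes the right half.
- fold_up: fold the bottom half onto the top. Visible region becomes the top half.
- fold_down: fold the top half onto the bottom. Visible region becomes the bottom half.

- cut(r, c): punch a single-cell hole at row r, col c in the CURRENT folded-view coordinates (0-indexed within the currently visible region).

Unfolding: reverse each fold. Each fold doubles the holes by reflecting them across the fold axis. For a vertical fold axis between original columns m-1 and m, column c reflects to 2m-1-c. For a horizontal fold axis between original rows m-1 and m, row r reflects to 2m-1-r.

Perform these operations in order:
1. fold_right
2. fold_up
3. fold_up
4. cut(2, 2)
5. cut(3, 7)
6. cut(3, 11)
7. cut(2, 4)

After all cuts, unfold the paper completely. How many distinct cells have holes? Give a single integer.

Answer: 32

Derivation:
Op 1 fold_right: fold axis v@16; visible region now rows[0,16) x cols[16,32) = 16x16
Op 2 fold_up: fold axis h@8; visible region now rows[0,8) x cols[16,32) = 8x16
Op 3 fold_up: fold axis h@4; visible region now rows[0,4) x cols[16,32) = 4x16
Op 4 cut(2, 2): punch at orig (2,18); cuts so far [(2, 18)]; region rows[0,4) x cols[16,32) = 4x16
Op 5 cut(3, 7): punch at orig (3,23); cuts so far [(2, 18), (3, 23)]; region rows[0,4) x cols[16,32) = 4x16
Op 6 cut(3, 11): punch at orig (3,27); cuts so far [(2, 18), (3, 23), (3, 27)]; region rows[0,4) x cols[16,32) = 4x16
Op 7 cut(2, 4): punch at orig (2,20); cuts so far [(2, 18), (2, 20), (3, 23), (3, 27)]; region rows[0,4) x cols[16,32) = 4x16
Unfold 1 (reflect across h@4): 8 holes -> [(2, 18), (2, 20), (3, 23), (3, 27), (4, 23), (4, 27), (5, 18), (5, 20)]
Unfold 2 (reflect across h@8): 16 holes -> [(2, 18), (2, 20), (3, 23), (3, 27), (4, 23), (4, 27), (5, 18), (5, 20), (10, 18), (10, 20), (11, 23), (11, 27), (12, 23), (12, 27), (13, 18), (13, 20)]
Unfold 3 (reflect across v@16): 32 holes -> [(2, 11), (2, 13), (2, 18), (2, 20), (3, 4), (3, 8), (3, 23), (3, 27), (4, 4), (4, 8), (4, 23), (4, 27), (5, 11), (5, 13), (5, 18), (5, 20), (10, 11), (10, 13), (10, 18), (10, 20), (11, 4), (11, 8), (11, 23), (11, 27), (12, 4), (12, 8), (12, 23), (12, 27), (13, 11), (13, 13), (13, 18), (13, 20)]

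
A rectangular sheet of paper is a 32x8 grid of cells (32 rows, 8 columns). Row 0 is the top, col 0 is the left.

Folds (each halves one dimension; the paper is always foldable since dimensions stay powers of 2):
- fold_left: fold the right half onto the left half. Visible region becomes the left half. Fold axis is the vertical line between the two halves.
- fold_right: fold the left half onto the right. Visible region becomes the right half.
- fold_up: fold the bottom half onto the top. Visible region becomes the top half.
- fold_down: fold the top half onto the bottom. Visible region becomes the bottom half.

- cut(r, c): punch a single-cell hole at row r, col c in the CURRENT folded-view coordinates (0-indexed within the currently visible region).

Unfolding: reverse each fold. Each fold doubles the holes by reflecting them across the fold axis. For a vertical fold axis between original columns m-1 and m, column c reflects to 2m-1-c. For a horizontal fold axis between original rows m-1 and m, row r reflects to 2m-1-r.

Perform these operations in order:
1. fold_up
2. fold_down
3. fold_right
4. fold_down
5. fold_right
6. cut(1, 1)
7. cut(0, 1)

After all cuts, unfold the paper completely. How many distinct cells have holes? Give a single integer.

Answer: 64

Derivation:
Op 1 fold_up: fold axis h@16; visible region now rows[0,16) x cols[0,8) = 16x8
Op 2 fold_down: fold axis h@8; visible region now rows[8,16) x cols[0,8) = 8x8
Op 3 fold_right: fold axis v@4; visible region now rows[8,16) x cols[4,8) = 8x4
Op 4 fold_down: fold axis h@12; visible region now rows[12,16) x cols[4,8) = 4x4
Op 5 fold_right: fold axis v@6; visible region now rows[12,16) x cols[6,8) = 4x2
Op 6 cut(1, 1): punch at orig (13,7); cuts so far [(13, 7)]; region rows[12,16) x cols[6,8) = 4x2
Op 7 cut(0, 1): punch at orig (12,7); cuts so far [(12, 7), (13, 7)]; region rows[12,16) x cols[6,8) = 4x2
Unfold 1 (reflect across v@6): 4 holes -> [(12, 4), (12, 7), (13, 4), (13, 7)]
Unfold 2 (reflect across h@12): 8 holes -> [(10, 4), (10, 7), (11, 4), (11, 7), (12, 4), (12, 7), (13, 4), (13, 7)]
Unfold 3 (reflect across v@4): 16 holes -> [(10, 0), (10, 3), (10, 4), (10, 7), (11, 0), (11, 3), (11, 4), (11, 7), (12, 0), (12, 3), (12, 4), (12, 7), (13, 0), (13, 3), (13, 4), (13, 7)]
Unfold 4 (reflect across h@8): 32 holes -> [(2, 0), (2, 3), (2, 4), (2, 7), (3, 0), (3, 3), (3, 4), (3, 7), (4, 0), (4, 3), (4, 4), (4, 7), (5, 0), (5, 3), (5, 4), (5, 7), (10, 0), (10, 3), (10, 4), (10, 7), (11, 0), (11, 3), (11, 4), (11, 7), (12, 0), (12, 3), (12, 4), (12, 7), (13, 0), (13, 3), (13, 4), (13, 7)]
Unfold 5 (reflect across h@16): 64 holes -> [(2, 0), (2, 3), (2, 4), (2, 7), (3, 0), (3, 3), (3, 4), (3, 7), (4, 0), (4, 3), (4, 4), (4, 7), (5, 0), (5, 3), (5, 4), (5, 7), (10, 0), (10, 3), (10, 4), (10, 7), (11, 0), (11, 3), (11, 4), (11, 7), (12, 0), (12, 3), (12, 4), (12, 7), (13, 0), (13, 3), (13, 4), (13, 7), (18, 0), (18, 3), (18, 4), (18, 7), (19, 0), (19, 3), (19, 4), (19, 7), (20, 0), (20, 3), (20, 4), (20, 7), (21, 0), (21, 3), (21, 4), (21, 7), (26, 0), (26, 3), (26, 4), (26, 7), (27, 0), (27, 3), (27, 4), (27, 7), (28, 0), (28, 3), (28, 4), (28, 7), (29, 0), (29, 3), (29, 4), (29, 7)]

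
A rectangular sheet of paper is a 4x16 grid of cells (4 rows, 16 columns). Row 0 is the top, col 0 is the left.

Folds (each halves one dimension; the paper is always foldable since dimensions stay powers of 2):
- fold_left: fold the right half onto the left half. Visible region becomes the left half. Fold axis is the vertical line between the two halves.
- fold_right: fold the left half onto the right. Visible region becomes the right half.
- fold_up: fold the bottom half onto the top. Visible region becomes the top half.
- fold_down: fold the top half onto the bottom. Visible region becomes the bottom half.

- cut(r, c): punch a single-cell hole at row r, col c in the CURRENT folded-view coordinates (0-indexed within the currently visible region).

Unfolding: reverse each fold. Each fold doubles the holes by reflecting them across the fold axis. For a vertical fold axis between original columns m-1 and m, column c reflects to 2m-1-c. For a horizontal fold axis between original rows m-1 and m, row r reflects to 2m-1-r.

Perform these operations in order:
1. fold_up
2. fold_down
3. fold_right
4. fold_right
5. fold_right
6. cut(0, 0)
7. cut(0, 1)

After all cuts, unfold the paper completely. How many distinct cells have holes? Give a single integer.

Op 1 fold_up: fold axis h@2; visible region now rows[0,2) x cols[0,16) = 2x16
Op 2 fold_down: fold axis h@1; visible region now rows[1,2) x cols[0,16) = 1x16
Op 3 fold_right: fold axis v@8; visible region now rows[1,2) x cols[8,16) = 1x8
Op 4 fold_right: fold axis v@12; visible region now rows[1,2) x cols[12,16) = 1x4
Op 5 fold_right: fold axis v@14; visible region now rows[1,2) x cols[14,16) = 1x2
Op 6 cut(0, 0): punch at orig (1,14); cuts so far [(1, 14)]; region rows[1,2) x cols[14,16) = 1x2
Op 7 cut(0, 1): punch at orig (1,15); cuts so far [(1, 14), (1, 15)]; region rows[1,2) x cols[14,16) = 1x2
Unfold 1 (reflect across v@14): 4 holes -> [(1, 12), (1, 13), (1, 14), (1, 15)]
Unfold 2 (reflect across v@12): 8 holes -> [(1, 8), (1, 9), (1, 10), (1, 11), (1, 12), (1, 13), (1, 14), (1, 15)]
Unfold 3 (reflect across v@8): 16 holes -> [(1, 0), (1, 1), (1, 2), (1, 3), (1, 4), (1, 5), (1, 6), (1, 7), (1, 8), (1, 9), (1, 10), (1, 11), (1, 12), (1, 13), (1, 14), (1, 15)]
Unfold 4 (reflect across h@1): 32 holes -> [(0, 0), (0, 1), (0, 2), (0, 3), (0, 4), (0, 5), (0, 6), (0, 7), (0, 8), (0, 9), (0, 10), (0, 11), (0, 12), (0, 13), (0, 14), (0, 15), (1, 0), (1, 1), (1, 2), (1, 3), (1, 4), (1, 5), (1, 6), (1, 7), (1, 8), (1, 9), (1, 10), (1, 11), (1, 12), (1, 13), (1, 14), (1, 15)]
Unfold 5 (reflect across h@2): 64 holes -> [(0, 0), (0, 1), (0, 2), (0, 3), (0, 4), (0, 5), (0, 6), (0, 7), (0, 8), (0, 9), (0, 10), (0, 11), (0, 12), (0, 13), (0, 14), (0, 15), (1, 0), (1, 1), (1, 2), (1, 3), (1, 4), (1, 5), (1, 6), (1, 7), (1, 8), (1, 9), (1, 10), (1, 11), (1, 12), (1, 13), (1, 14), (1, 15), (2, 0), (2, 1), (2, 2), (2, 3), (2, 4), (2, 5), (2, 6), (2, 7), (2, 8), (2, 9), (2, 10), (2, 11), (2, 12), (2, 13), (2, 14), (2, 15), (3, 0), (3, 1), (3, 2), (3, 3), (3, 4), (3, 5), (3, 6), (3, 7), (3, 8), (3, 9), (3, 10), (3, 11), (3, 12), (3, 13), (3, 14), (3, 15)]

Answer: 64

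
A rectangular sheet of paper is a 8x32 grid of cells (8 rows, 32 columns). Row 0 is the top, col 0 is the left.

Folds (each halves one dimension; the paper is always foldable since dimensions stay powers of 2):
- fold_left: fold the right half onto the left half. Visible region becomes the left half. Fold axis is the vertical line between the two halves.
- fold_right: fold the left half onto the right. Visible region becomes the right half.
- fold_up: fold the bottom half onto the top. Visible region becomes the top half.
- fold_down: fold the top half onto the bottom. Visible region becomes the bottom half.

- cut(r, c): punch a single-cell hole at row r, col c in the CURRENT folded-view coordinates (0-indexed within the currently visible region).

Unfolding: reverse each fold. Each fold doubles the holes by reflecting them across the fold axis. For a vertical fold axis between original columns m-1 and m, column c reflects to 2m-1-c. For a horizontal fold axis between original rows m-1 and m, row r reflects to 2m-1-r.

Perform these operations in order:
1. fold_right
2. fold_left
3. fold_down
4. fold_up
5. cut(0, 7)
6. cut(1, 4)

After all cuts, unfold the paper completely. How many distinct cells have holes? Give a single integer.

Answer: 32

Derivation:
Op 1 fold_right: fold axis v@16; visible region now rows[0,8) x cols[16,32) = 8x16
Op 2 fold_left: fold axis v@24; visible region now rows[0,8) x cols[16,24) = 8x8
Op 3 fold_down: fold axis h@4; visible region now rows[4,8) x cols[16,24) = 4x8
Op 4 fold_up: fold axis h@6; visible region now rows[4,6) x cols[16,24) = 2x8
Op 5 cut(0, 7): punch at orig (4,23); cuts so far [(4, 23)]; region rows[4,6) x cols[16,24) = 2x8
Op 6 cut(1, 4): punch at orig (5,20); cuts so far [(4, 23), (5, 20)]; region rows[4,6) x cols[16,24) = 2x8
Unfold 1 (reflect across h@6): 4 holes -> [(4, 23), (5, 20), (6, 20), (7, 23)]
Unfold 2 (reflect across h@4): 8 holes -> [(0, 23), (1, 20), (2, 20), (3, 23), (4, 23), (5, 20), (6, 20), (7, 23)]
Unfold 3 (reflect across v@24): 16 holes -> [(0, 23), (0, 24), (1, 20), (1, 27), (2, 20), (2, 27), (3, 23), (3, 24), (4, 23), (4, 24), (5, 20), (5, 27), (6, 20), (6, 27), (7, 23), (7, 24)]
Unfold 4 (reflect across v@16): 32 holes -> [(0, 7), (0, 8), (0, 23), (0, 24), (1, 4), (1, 11), (1, 20), (1, 27), (2, 4), (2, 11), (2, 20), (2, 27), (3, 7), (3, 8), (3, 23), (3, 24), (4, 7), (4, 8), (4, 23), (4, 24), (5, 4), (5, 11), (5, 20), (5, 27), (6, 4), (6, 11), (6, 20), (6, 27), (7, 7), (7, 8), (7, 23), (7, 24)]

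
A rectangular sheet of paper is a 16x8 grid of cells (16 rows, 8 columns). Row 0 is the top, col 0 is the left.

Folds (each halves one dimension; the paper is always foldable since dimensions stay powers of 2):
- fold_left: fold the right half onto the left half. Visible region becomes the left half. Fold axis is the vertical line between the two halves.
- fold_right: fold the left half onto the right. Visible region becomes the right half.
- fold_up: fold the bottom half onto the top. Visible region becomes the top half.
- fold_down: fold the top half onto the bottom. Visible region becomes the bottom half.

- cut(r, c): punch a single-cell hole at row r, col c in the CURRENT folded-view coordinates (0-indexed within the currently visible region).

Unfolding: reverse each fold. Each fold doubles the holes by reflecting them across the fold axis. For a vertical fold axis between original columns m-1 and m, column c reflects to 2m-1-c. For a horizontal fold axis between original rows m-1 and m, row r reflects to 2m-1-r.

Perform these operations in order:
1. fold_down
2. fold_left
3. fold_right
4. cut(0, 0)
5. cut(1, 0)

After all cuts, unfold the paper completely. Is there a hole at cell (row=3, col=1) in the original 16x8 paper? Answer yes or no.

Op 1 fold_down: fold axis h@8; visible region now rows[8,16) x cols[0,8) = 8x8
Op 2 fold_left: fold axis v@4; visible region now rows[8,16) x cols[0,4) = 8x4
Op 3 fold_right: fold axis v@2; visible region now rows[8,16) x cols[2,4) = 8x2
Op 4 cut(0, 0): punch at orig (8,2); cuts so far [(8, 2)]; region rows[8,16) x cols[2,4) = 8x2
Op 5 cut(1, 0): punch at orig (9,2); cuts so far [(8, 2), (9, 2)]; region rows[8,16) x cols[2,4) = 8x2
Unfold 1 (reflect across v@2): 4 holes -> [(8, 1), (8, 2), (9, 1), (9, 2)]
Unfold 2 (reflect across v@4): 8 holes -> [(8, 1), (8, 2), (8, 5), (8, 6), (9, 1), (9, 2), (9, 5), (9, 6)]
Unfold 3 (reflect across h@8): 16 holes -> [(6, 1), (6, 2), (6, 5), (6, 6), (7, 1), (7, 2), (7, 5), (7, 6), (8, 1), (8, 2), (8, 5), (8, 6), (9, 1), (9, 2), (9, 5), (9, 6)]
Holes: [(6, 1), (6, 2), (6, 5), (6, 6), (7, 1), (7, 2), (7, 5), (7, 6), (8, 1), (8, 2), (8, 5), (8, 6), (9, 1), (9, 2), (9, 5), (9, 6)]

Answer: no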